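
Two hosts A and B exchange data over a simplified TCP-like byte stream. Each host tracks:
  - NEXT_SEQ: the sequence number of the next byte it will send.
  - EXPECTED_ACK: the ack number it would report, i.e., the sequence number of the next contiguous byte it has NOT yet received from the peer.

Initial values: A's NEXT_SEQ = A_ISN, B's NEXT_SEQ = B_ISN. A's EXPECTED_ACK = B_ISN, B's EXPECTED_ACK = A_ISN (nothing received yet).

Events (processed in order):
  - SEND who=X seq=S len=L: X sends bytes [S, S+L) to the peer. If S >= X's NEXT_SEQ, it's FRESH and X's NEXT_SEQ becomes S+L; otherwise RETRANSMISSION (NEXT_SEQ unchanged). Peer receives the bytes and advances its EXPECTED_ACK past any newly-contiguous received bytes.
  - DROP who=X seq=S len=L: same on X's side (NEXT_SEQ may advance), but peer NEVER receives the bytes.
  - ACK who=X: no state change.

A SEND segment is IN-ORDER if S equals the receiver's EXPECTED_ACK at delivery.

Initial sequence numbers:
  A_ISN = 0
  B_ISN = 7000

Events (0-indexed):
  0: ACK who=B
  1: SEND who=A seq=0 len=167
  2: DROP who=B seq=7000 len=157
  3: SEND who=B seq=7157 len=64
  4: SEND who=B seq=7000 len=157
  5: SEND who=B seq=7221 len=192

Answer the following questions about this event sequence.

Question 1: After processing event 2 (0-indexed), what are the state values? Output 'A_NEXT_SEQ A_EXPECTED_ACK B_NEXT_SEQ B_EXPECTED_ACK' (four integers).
After event 0: A_seq=0 A_ack=7000 B_seq=7000 B_ack=0
After event 1: A_seq=167 A_ack=7000 B_seq=7000 B_ack=167
After event 2: A_seq=167 A_ack=7000 B_seq=7157 B_ack=167

167 7000 7157 167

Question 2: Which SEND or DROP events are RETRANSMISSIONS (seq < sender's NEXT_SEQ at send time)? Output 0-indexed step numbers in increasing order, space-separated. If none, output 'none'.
Step 1: SEND seq=0 -> fresh
Step 2: DROP seq=7000 -> fresh
Step 3: SEND seq=7157 -> fresh
Step 4: SEND seq=7000 -> retransmit
Step 5: SEND seq=7221 -> fresh

Answer: 4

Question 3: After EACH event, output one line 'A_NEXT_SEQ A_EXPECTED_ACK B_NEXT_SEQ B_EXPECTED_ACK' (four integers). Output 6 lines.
0 7000 7000 0
167 7000 7000 167
167 7000 7157 167
167 7000 7221 167
167 7221 7221 167
167 7413 7413 167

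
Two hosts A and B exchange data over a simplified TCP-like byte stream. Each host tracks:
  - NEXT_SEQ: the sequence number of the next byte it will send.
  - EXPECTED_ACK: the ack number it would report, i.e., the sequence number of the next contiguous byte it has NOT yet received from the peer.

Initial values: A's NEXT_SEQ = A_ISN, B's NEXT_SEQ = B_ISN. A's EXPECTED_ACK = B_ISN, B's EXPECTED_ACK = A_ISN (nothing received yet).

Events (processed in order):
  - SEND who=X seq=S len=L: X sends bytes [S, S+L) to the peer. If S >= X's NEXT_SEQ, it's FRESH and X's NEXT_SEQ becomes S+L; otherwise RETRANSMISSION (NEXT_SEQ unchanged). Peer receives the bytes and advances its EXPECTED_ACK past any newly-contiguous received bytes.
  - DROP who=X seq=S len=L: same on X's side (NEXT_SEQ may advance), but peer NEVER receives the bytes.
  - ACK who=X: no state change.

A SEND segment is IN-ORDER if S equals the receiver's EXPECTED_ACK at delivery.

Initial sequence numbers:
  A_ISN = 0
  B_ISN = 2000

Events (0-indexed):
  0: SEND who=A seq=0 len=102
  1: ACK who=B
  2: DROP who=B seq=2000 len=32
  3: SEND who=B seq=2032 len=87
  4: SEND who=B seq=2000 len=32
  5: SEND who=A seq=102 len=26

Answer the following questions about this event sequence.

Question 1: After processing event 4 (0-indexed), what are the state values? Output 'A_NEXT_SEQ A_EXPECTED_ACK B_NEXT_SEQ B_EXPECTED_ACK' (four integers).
After event 0: A_seq=102 A_ack=2000 B_seq=2000 B_ack=102
After event 1: A_seq=102 A_ack=2000 B_seq=2000 B_ack=102
After event 2: A_seq=102 A_ack=2000 B_seq=2032 B_ack=102
After event 3: A_seq=102 A_ack=2000 B_seq=2119 B_ack=102
After event 4: A_seq=102 A_ack=2119 B_seq=2119 B_ack=102

102 2119 2119 102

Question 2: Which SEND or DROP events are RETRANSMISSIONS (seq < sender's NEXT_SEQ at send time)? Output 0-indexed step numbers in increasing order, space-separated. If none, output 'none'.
Step 0: SEND seq=0 -> fresh
Step 2: DROP seq=2000 -> fresh
Step 3: SEND seq=2032 -> fresh
Step 4: SEND seq=2000 -> retransmit
Step 5: SEND seq=102 -> fresh

Answer: 4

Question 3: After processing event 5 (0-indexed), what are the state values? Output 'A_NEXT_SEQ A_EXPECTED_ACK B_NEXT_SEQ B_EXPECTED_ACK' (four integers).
After event 0: A_seq=102 A_ack=2000 B_seq=2000 B_ack=102
After event 1: A_seq=102 A_ack=2000 B_seq=2000 B_ack=102
After event 2: A_seq=102 A_ack=2000 B_seq=2032 B_ack=102
After event 3: A_seq=102 A_ack=2000 B_seq=2119 B_ack=102
After event 4: A_seq=102 A_ack=2119 B_seq=2119 B_ack=102
After event 5: A_seq=128 A_ack=2119 B_seq=2119 B_ack=128

128 2119 2119 128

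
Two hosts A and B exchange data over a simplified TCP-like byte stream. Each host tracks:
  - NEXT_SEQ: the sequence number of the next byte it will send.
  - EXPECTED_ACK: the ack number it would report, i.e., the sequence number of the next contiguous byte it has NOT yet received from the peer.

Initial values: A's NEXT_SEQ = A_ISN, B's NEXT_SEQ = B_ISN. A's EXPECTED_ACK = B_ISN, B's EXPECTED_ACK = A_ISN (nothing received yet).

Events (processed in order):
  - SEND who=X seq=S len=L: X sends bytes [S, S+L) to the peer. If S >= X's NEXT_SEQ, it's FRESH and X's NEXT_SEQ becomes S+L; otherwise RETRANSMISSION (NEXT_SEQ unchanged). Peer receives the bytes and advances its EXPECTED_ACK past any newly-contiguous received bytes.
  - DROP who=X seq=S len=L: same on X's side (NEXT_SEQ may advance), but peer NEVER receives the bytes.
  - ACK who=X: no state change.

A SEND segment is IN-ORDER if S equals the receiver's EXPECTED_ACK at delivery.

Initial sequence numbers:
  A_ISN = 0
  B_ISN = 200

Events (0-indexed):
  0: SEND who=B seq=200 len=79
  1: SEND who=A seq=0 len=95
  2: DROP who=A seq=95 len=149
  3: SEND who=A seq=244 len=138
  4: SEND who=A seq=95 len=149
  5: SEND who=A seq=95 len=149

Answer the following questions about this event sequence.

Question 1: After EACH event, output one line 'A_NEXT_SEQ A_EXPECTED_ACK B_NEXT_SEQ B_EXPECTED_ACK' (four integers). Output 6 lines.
0 279 279 0
95 279 279 95
244 279 279 95
382 279 279 95
382 279 279 382
382 279 279 382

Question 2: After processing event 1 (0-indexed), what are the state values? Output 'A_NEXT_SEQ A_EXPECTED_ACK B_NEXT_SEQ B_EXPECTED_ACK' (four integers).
After event 0: A_seq=0 A_ack=279 B_seq=279 B_ack=0
After event 1: A_seq=95 A_ack=279 B_seq=279 B_ack=95

95 279 279 95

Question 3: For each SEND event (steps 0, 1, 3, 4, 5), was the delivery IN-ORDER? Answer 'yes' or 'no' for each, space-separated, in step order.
Step 0: SEND seq=200 -> in-order
Step 1: SEND seq=0 -> in-order
Step 3: SEND seq=244 -> out-of-order
Step 4: SEND seq=95 -> in-order
Step 5: SEND seq=95 -> out-of-order

Answer: yes yes no yes no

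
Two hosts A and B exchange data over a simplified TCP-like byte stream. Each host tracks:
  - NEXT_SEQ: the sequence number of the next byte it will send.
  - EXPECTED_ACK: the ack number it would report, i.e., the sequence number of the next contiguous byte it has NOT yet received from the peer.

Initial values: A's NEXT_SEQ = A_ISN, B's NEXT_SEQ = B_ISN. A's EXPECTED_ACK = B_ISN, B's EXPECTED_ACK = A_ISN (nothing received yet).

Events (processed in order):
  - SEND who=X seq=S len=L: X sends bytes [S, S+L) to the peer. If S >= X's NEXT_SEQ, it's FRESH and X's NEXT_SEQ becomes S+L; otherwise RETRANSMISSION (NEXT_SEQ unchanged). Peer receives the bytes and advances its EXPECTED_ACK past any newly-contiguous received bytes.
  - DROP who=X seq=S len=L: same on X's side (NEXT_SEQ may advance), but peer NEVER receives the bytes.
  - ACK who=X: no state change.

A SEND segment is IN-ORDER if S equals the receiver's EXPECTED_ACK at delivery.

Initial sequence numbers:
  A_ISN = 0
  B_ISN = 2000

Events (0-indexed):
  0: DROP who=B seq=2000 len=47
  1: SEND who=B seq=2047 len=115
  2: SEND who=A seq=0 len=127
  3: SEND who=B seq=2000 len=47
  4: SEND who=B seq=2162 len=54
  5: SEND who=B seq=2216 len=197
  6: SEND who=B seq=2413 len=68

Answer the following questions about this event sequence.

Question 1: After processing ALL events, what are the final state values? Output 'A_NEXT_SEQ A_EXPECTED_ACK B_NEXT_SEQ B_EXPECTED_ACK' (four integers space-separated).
After event 0: A_seq=0 A_ack=2000 B_seq=2047 B_ack=0
After event 1: A_seq=0 A_ack=2000 B_seq=2162 B_ack=0
After event 2: A_seq=127 A_ack=2000 B_seq=2162 B_ack=127
After event 3: A_seq=127 A_ack=2162 B_seq=2162 B_ack=127
After event 4: A_seq=127 A_ack=2216 B_seq=2216 B_ack=127
After event 5: A_seq=127 A_ack=2413 B_seq=2413 B_ack=127
After event 6: A_seq=127 A_ack=2481 B_seq=2481 B_ack=127

Answer: 127 2481 2481 127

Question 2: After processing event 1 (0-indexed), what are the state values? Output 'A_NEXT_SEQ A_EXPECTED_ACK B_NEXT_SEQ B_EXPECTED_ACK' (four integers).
After event 0: A_seq=0 A_ack=2000 B_seq=2047 B_ack=0
After event 1: A_seq=0 A_ack=2000 B_seq=2162 B_ack=0

0 2000 2162 0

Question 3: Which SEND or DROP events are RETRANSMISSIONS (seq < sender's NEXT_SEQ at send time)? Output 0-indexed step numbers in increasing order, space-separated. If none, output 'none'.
Step 0: DROP seq=2000 -> fresh
Step 1: SEND seq=2047 -> fresh
Step 2: SEND seq=0 -> fresh
Step 3: SEND seq=2000 -> retransmit
Step 4: SEND seq=2162 -> fresh
Step 5: SEND seq=2216 -> fresh
Step 6: SEND seq=2413 -> fresh

Answer: 3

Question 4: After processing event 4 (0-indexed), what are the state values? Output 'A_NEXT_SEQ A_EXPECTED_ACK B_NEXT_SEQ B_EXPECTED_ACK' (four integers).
After event 0: A_seq=0 A_ack=2000 B_seq=2047 B_ack=0
After event 1: A_seq=0 A_ack=2000 B_seq=2162 B_ack=0
After event 2: A_seq=127 A_ack=2000 B_seq=2162 B_ack=127
After event 3: A_seq=127 A_ack=2162 B_seq=2162 B_ack=127
After event 4: A_seq=127 A_ack=2216 B_seq=2216 B_ack=127

127 2216 2216 127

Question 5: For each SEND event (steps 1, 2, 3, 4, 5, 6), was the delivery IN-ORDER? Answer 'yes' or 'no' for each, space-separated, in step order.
Answer: no yes yes yes yes yes

Derivation:
Step 1: SEND seq=2047 -> out-of-order
Step 2: SEND seq=0 -> in-order
Step 3: SEND seq=2000 -> in-order
Step 4: SEND seq=2162 -> in-order
Step 5: SEND seq=2216 -> in-order
Step 6: SEND seq=2413 -> in-order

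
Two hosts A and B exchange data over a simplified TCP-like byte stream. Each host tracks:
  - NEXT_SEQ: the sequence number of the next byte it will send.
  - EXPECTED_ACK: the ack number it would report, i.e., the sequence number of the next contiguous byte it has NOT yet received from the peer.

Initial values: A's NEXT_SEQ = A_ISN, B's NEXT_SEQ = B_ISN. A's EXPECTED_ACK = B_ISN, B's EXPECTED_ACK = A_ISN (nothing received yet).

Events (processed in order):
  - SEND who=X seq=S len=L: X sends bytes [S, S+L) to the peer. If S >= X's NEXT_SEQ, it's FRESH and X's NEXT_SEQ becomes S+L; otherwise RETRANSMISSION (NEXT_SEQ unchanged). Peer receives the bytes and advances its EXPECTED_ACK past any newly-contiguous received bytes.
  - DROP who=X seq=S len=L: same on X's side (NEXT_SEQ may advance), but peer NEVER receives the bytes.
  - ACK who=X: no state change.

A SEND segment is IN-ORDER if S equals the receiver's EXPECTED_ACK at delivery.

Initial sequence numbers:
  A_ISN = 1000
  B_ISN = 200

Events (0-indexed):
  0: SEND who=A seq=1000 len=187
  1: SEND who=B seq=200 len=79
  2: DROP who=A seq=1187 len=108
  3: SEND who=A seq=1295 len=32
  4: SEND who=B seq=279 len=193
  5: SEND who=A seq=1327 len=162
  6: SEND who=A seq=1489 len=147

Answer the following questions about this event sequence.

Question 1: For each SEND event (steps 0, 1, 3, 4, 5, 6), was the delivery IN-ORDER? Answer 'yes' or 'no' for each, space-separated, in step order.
Answer: yes yes no yes no no

Derivation:
Step 0: SEND seq=1000 -> in-order
Step 1: SEND seq=200 -> in-order
Step 3: SEND seq=1295 -> out-of-order
Step 4: SEND seq=279 -> in-order
Step 5: SEND seq=1327 -> out-of-order
Step 6: SEND seq=1489 -> out-of-order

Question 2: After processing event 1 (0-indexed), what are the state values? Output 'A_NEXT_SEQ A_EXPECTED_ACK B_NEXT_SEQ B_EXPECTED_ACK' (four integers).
After event 0: A_seq=1187 A_ack=200 B_seq=200 B_ack=1187
After event 1: A_seq=1187 A_ack=279 B_seq=279 B_ack=1187

1187 279 279 1187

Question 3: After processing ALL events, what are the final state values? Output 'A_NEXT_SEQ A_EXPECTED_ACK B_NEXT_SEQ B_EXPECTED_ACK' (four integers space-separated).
Answer: 1636 472 472 1187

Derivation:
After event 0: A_seq=1187 A_ack=200 B_seq=200 B_ack=1187
After event 1: A_seq=1187 A_ack=279 B_seq=279 B_ack=1187
After event 2: A_seq=1295 A_ack=279 B_seq=279 B_ack=1187
After event 3: A_seq=1327 A_ack=279 B_seq=279 B_ack=1187
After event 4: A_seq=1327 A_ack=472 B_seq=472 B_ack=1187
After event 5: A_seq=1489 A_ack=472 B_seq=472 B_ack=1187
After event 6: A_seq=1636 A_ack=472 B_seq=472 B_ack=1187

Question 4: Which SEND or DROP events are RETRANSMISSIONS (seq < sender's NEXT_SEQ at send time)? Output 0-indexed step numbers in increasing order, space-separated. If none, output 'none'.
Step 0: SEND seq=1000 -> fresh
Step 1: SEND seq=200 -> fresh
Step 2: DROP seq=1187 -> fresh
Step 3: SEND seq=1295 -> fresh
Step 4: SEND seq=279 -> fresh
Step 5: SEND seq=1327 -> fresh
Step 6: SEND seq=1489 -> fresh

Answer: none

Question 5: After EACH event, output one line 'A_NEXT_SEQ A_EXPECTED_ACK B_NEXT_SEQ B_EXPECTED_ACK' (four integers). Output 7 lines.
1187 200 200 1187
1187 279 279 1187
1295 279 279 1187
1327 279 279 1187
1327 472 472 1187
1489 472 472 1187
1636 472 472 1187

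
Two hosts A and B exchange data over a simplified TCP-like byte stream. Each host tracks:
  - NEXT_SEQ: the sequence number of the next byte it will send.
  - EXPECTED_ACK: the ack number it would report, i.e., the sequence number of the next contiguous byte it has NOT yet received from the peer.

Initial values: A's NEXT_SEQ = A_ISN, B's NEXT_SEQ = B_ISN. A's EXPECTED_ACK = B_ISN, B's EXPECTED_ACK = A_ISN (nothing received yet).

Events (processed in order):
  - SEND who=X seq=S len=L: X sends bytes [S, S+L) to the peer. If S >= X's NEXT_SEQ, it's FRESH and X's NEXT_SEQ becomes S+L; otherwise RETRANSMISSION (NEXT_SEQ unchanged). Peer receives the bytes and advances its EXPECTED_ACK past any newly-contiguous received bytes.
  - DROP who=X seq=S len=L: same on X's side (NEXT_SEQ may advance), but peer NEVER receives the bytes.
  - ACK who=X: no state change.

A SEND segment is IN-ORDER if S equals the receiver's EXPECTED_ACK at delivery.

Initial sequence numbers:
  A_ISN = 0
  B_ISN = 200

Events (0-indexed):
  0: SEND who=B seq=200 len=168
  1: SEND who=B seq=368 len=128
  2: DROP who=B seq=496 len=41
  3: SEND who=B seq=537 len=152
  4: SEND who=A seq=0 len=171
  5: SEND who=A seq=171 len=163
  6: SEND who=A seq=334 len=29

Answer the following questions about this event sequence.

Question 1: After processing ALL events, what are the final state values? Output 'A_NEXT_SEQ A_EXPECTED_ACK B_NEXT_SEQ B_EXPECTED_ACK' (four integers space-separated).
After event 0: A_seq=0 A_ack=368 B_seq=368 B_ack=0
After event 1: A_seq=0 A_ack=496 B_seq=496 B_ack=0
After event 2: A_seq=0 A_ack=496 B_seq=537 B_ack=0
After event 3: A_seq=0 A_ack=496 B_seq=689 B_ack=0
After event 4: A_seq=171 A_ack=496 B_seq=689 B_ack=171
After event 5: A_seq=334 A_ack=496 B_seq=689 B_ack=334
After event 6: A_seq=363 A_ack=496 B_seq=689 B_ack=363

Answer: 363 496 689 363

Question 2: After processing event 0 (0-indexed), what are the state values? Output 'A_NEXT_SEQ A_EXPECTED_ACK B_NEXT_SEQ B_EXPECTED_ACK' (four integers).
After event 0: A_seq=0 A_ack=368 B_seq=368 B_ack=0

0 368 368 0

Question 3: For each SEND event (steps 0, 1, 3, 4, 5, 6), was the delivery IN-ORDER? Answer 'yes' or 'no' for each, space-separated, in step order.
Answer: yes yes no yes yes yes

Derivation:
Step 0: SEND seq=200 -> in-order
Step 1: SEND seq=368 -> in-order
Step 3: SEND seq=537 -> out-of-order
Step 4: SEND seq=0 -> in-order
Step 5: SEND seq=171 -> in-order
Step 6: SEND seq=334 -> in-order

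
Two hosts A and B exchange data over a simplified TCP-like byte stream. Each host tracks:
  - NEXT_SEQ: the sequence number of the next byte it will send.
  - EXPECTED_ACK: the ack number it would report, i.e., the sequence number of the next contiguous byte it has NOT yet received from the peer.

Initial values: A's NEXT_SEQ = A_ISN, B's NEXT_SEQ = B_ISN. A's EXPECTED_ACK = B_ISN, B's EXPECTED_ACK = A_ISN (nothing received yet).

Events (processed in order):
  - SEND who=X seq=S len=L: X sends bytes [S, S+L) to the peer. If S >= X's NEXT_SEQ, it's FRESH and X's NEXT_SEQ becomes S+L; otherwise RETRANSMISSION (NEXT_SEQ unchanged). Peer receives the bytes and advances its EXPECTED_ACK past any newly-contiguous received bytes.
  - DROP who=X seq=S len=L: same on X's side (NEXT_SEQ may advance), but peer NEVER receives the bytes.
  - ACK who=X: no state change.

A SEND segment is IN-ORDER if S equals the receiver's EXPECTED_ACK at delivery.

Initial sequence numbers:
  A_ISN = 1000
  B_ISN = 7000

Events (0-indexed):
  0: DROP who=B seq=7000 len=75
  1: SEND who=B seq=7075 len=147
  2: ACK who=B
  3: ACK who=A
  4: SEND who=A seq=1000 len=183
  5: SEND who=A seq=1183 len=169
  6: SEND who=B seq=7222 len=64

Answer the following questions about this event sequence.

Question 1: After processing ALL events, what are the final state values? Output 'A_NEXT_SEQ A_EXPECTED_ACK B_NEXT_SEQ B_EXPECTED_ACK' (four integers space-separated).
Answer: 1352 7000 7286 1352

Derivation:
After event 0: A_seq=1000 A_ack=7000 B_seq=7075 B_ack=1000
After event 1: A_seq=1000 A_ack=7000 B_seq=7222 B_ack=1000
After event 2: A_seq=1000 A_ack=7000 B_seq=7222 B_ack=1000
After event 3: A_seq=1000 A_ack=7000 B_seq=7222 B_ack=1000
After event 4: A_seq=1183 A_ack=7000 B_seq=7222 B_ack=1183
After event 5: A_seq=1352 A_ack=7000 B_seq=7222 B_ack=1352
After event 6: A_seq=1352 A_ack=7000 B_seq=7286 B_ack=1352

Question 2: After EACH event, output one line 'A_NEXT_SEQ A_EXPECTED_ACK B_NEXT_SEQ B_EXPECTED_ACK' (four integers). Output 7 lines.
1000 7000 7075 1000
1000 7000 7222 1000
1000 7000 7222 1000
1000 7000 7222 1000
1183 7000 7222 1183
1352 7000 7222 1352
1352 7000 7286 1352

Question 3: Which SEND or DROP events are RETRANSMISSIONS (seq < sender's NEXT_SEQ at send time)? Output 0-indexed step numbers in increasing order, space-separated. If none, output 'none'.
Answer: none

Derivation:
Step 0: DROP seq=7000 -> fresh
Step 1: SEND seq=7075 -> fresh
Step 4: SEND seq=1000 -> fresh
Step 5: SEND seq=1183 -> fresh
Step 6: SEND seq=7222 -> fresh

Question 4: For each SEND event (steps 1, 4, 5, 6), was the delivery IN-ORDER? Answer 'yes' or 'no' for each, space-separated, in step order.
Step 1: SEND seq=7075 -> out-of-order
Step 4: SEND seq=1000 -> in-order
Step 5: SEND seq=1183 -> in-order
Step 6: SEND seq=7222 -> out-of-order

Answer: no yes yes no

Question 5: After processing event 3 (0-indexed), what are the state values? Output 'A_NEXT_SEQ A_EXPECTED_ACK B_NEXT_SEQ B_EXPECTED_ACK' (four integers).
After event 0: A_seq=1000 A_ack=7000 B_seq=7075 B_ack=1000
After event 1: A_seq=1000 A_ack=7000 B_seq=7222 B_ack=1000
After event 2: A_seq=1000 A_ack=7000 B_seq=7222 B_ack=1000
After event 3: A_seq=1000 A_ack=7000 B_seq=7222 B_ack=1000

1000 7000 7222 1000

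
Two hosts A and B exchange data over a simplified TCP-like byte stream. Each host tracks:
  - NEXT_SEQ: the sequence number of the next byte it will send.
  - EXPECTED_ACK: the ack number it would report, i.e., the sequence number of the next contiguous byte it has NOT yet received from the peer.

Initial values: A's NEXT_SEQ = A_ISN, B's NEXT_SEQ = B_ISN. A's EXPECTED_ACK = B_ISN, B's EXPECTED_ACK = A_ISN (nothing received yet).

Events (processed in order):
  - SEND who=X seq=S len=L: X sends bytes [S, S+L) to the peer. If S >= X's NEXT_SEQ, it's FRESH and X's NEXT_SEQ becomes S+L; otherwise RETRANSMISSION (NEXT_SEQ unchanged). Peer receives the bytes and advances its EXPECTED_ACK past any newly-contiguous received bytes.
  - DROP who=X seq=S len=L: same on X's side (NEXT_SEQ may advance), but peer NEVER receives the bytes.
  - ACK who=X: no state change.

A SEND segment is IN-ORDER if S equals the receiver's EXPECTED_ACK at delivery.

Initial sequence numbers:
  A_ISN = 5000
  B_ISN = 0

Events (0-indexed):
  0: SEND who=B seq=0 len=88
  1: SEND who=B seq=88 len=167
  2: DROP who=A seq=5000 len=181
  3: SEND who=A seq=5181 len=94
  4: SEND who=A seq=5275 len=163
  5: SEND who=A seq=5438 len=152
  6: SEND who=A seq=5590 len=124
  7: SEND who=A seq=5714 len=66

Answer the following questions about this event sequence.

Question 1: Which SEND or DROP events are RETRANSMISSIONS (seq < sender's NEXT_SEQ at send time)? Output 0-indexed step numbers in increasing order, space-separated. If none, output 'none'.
Answer: none

Derivation:
Step 0: SEND seq=0 -> fresh
Step 1: SEND seq=88 -> fresh
Step 2: DROP seq=5000 -> fresh
Step 3: SEND seq=5181 -> fresh
Step 4: SEND seq=5275 -> fresh
Step 5: SEND seq=5438 -> fresh
Step 6: SEND seq=5590 -> fresh
Step 7: SEND seq=5714 -> fresh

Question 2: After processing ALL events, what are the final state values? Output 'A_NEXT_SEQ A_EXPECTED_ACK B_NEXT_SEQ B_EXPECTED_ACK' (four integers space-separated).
Answer: 5780 255 255 5000

Derivation:
After event 0: A_seq=5000 A_ack=88 B_seq=88 B_ack=5000
After event 1: A_seq=5000 A_ack=255 B_seq=255 B_ack=5000
After event 2: A_seq=5181 A_ack=255 B_seq=255 B_ack=5000
After event 3: A_seq=5275 A_ack=255 B_seq=255 B_ack=5000
After event 4: A_seq=5438 A_ack=255 B_seq=255 B_ack=5000
After event 5: A_seq=5590 A_ack=255 B_seq=255 B_ack=5000
After event 6: A_seq=5714 A_ack=255 B_seq=255 B_ack=5000
After event 7: A_seq=5780 A_ack=255 B_seq=255 B_ack=5000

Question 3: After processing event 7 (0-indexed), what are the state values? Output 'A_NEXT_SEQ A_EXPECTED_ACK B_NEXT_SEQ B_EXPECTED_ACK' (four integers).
After event 0: A_seq=5000 A_ack=88 B_seq=88 B_ack=5000
After event 1: A_seq=5000 A_ack=255 B_seq=255 B_ack=5000
After event 2: A_seq=5181 A_ack=255 B_seq=255 B_ack=5000
After event 3: A_seq=5275 A_ack=255 B_seq=255 B_ack=5000
After event 4: A_seq=5438 A_ack=255 B_seq=255 B_ack=5000
After event 5: A_seq=5590 A_ack=255 B_seq=255 B_ack=5000
After event 6: A_seq=5714 A_ack=255 B_seq=255 B_ack=5000
After event 7: A_seq=5780 A_ack=255 B_seq=255 B_ack=5000

5780 255 255 5000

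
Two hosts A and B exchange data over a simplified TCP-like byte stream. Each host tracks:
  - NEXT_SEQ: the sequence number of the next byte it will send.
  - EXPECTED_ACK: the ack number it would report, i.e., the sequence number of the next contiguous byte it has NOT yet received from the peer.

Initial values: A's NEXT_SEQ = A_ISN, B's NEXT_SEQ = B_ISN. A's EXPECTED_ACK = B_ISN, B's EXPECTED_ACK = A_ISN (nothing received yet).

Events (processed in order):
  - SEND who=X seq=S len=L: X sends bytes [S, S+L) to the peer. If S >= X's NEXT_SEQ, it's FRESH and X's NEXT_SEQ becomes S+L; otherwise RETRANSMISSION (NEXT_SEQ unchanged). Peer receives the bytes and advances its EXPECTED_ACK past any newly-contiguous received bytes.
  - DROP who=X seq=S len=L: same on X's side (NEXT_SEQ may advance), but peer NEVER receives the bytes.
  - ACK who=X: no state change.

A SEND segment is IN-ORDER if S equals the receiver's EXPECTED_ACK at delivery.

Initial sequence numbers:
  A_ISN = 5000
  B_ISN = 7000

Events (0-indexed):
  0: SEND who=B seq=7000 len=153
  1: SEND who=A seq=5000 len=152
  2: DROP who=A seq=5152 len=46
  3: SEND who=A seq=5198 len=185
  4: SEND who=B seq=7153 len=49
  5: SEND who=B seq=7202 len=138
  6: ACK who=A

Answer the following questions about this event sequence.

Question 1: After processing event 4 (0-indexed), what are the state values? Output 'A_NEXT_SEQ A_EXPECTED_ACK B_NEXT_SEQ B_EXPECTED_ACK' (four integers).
After event 0: A_seq=5000 A_ack=7153 B_seq=7153 B_ack=5000
After event 1: A_seq=5152 A_ack=7153 B_seq=7153 B_ack=5152
After event 2: A_seq=5198 A_ack=7153 B_seq=7153 B_ack=5152
After event 3: A_seq=5383 A_ack=7153 B_seq=7153 B_ack=5152
After event 4: A_seq=5383 A_ack=7202 B_seq=7202 B_ack=5152

5383 7202 7202 5152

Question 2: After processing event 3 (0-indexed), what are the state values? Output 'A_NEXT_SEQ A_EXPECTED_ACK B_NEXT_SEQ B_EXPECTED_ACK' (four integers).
After event 0: A_seq=5000 A_ack=7153 B_seq=7153 B_ack=5000
After event 1: A_seq=5152 A_ack=7153 B_seq=7153 B_ack=5152
After event 2: A_seq=5198 A_ack=7153 B_seq=7153 B_ack=5152
After event 3: A_seq=5383 A_ack=7153 B_seq=7153 B_ack=5152

5383 7153 7153 5152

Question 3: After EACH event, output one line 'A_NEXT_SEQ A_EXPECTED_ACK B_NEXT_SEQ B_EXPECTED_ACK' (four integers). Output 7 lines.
5000 7153 7153 5000
5152 7153 7153 5152
5198 7153 7153 5152
5383 7153 7153 5152
5383 7202 7202 5152
5383 7340 7340 5152
5383 7340 7340 5152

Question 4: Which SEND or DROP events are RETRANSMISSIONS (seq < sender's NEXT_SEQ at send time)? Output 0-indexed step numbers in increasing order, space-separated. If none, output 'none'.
Answer: none

Derivation:
Step 0: SEND seq=7000 -> fresh
Step 1: SEND seq=5000 -> fresh
Step 2: DROP seq=5152 -> fresh
Step 3: SEND seq=5198 -> fresh
Step 4: SEND seq=7153 -> fresh
Step 5: SEND seq=7202 -> fresh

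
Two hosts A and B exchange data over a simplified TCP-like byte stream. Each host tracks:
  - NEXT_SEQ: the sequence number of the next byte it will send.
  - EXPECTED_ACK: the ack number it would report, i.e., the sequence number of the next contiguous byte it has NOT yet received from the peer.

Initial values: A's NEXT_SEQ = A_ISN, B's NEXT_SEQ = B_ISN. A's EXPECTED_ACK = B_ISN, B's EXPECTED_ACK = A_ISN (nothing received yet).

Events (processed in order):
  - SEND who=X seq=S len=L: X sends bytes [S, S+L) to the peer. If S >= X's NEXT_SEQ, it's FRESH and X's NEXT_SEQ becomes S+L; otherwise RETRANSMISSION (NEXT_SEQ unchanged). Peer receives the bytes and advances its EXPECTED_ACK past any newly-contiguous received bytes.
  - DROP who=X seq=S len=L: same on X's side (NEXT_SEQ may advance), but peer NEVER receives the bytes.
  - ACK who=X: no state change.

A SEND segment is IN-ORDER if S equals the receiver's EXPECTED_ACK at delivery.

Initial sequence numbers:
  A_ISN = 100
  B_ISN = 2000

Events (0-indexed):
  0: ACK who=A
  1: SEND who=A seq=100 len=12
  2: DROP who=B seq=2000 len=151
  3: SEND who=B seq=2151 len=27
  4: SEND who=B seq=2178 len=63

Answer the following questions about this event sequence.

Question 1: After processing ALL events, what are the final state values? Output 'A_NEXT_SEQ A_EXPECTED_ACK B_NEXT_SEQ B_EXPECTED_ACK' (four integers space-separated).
Answer: 112 2000 2241 112

Derivation:
After event 0: A_seq=100 A_ack=2000 B_seq=2000 B_ack=100
After event 1: A_seq=112 A_ack=2000 B_seq=2000 B_ack=112
After event 2: A_seq=112 A_ack=2000 B_seq=2151 B_ack=112
After event 3: A_seq=112 A_ack=2000 B_seq=2178 B_ack=112
After event 4: A_seq=112 A_ack=2000 B_seq=2241 B_ack=112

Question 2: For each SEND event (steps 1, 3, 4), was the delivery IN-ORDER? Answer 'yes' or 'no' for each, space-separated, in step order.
Step 1: SEND seq=100 -> in-order
Step 3: SEND seq=2151 -> out-of-order
Step 4: SEND seq=2178 -> out-of-order

Answer: yes no no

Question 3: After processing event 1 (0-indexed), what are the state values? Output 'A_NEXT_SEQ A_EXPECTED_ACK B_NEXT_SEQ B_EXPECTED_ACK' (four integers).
After event 0: A_seq=100 A_ack=2000 B_seq=2000 B_ack=100
After event 1: A_seq=112 A_ack=2000 B_seq=2000 B_ack=112

112 2000 2000 112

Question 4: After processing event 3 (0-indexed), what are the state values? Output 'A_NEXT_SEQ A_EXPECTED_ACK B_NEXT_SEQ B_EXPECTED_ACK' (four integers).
After event 0: A_seq=100 A_ack=2000 B_seq=2000 B_ack=100
After event 1: A_seq=112 A_ack=2000 B_seq=2000 B_ack=112
After event 2: A_seq=112 A_ack=2000 B_seq=2151 B_ack=112
After event 3: A_seq=112 A_ack=2000 B_seq=2178 B_ack=112

112 2000 2178 112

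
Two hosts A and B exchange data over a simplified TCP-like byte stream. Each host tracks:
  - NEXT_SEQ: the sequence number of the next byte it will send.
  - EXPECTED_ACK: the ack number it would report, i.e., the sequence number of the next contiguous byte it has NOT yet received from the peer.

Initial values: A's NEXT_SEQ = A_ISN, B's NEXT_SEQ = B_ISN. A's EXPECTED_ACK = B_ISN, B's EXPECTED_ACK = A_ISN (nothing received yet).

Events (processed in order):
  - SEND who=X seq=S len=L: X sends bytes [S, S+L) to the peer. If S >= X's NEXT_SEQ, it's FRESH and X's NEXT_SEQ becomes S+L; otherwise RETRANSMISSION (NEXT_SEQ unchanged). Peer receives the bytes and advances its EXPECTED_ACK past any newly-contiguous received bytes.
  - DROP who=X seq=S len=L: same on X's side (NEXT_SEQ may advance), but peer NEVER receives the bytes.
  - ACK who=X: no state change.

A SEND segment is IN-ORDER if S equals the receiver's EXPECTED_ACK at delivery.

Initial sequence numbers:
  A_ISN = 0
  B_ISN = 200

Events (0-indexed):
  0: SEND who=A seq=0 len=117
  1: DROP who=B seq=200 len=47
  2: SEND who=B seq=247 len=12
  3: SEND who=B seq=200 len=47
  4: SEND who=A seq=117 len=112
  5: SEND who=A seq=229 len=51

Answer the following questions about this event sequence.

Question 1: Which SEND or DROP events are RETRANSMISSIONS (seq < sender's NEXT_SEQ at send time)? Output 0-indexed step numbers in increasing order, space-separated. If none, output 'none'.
Step 0: SEND seq=0 -> fresh
Step 1: DROP seq=200 -> fresh
Step 2: SEND seq=247 -> fresh
Step 3: SEND seq=200 -> retransmit
Step 4: SEND seq=117 -> fresh
Step 5: SEND seq=229 -> fresh

Answer: 3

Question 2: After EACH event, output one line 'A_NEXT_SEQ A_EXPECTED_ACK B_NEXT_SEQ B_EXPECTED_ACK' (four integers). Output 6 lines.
117 200 200 117
117 200 247 117
117 200 259 117
117 259 259 117
229 259 259 229
280 259 259 280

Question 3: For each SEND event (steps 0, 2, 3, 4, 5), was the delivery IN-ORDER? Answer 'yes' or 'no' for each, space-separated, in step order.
Step 0: SEND seq=0 -> in-order
Step 2: SEND seq=247 -> out-of-order
Step 3: SEND seq=200 -> in-order
Step 4: SEND seq=117 -> in-order
Step 5: SEND seq=229 -> in-order

Answer: yes no yes yes yes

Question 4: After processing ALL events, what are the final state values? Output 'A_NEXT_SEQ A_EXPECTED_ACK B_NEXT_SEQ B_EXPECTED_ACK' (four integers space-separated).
After event 0: A_seq=117 A_ack=200 B_seq=200 B_ack=117
After event 1: A_seq=117 A_ack=200 B_seq=247 B_ack=117
After event 2: A_seq=117 A_ack=200 B_seq=259 B_ack=117
After event 3: A_seq=117 A_ack=259 B_seq=259 B_ack=117
After event 4: A_seq=229 A_ack=259 B_seq=259 B_ack=229
After event 5: A_seq=280 A_ack=259 B_seq=259 B_ack=280

Answer: 280 259 259 280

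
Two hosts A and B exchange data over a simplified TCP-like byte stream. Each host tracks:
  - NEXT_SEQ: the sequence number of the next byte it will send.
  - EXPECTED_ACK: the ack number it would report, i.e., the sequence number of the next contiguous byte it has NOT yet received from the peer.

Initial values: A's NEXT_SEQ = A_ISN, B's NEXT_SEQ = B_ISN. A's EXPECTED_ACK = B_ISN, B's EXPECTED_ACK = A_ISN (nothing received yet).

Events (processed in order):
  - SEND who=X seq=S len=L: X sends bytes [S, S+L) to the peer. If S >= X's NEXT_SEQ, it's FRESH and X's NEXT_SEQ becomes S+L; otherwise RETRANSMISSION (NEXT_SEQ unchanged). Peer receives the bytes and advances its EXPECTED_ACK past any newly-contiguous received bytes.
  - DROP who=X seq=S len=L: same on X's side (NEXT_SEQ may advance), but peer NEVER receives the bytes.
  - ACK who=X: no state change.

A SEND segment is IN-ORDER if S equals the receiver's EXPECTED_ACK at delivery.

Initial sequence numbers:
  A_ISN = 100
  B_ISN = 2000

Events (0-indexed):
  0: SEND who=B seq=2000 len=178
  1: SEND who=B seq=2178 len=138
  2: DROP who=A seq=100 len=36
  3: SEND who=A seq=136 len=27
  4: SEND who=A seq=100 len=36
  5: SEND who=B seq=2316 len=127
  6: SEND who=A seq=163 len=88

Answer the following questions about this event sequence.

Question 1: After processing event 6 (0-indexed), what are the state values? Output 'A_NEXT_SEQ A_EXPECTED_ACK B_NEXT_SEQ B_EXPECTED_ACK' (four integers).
After event 0: A_seq=100 A_ack=2178 B_seq=2178 B_ack=100
After event 1: A_seq=100 A_ack=2316 B_seq=2316 B_ack=100
After event 2: A_seq=136 A_ack=2316 B_seq=2316 B_ack=100
After event 3: A_seq=163 A_ack=2316 B_seq=2316 B_ack=100
After event 4: A_seq=163 A_ack=2316 B_seq=2316 B_ack=163
After event 5: A_seq=163 A_ack=2443 B_seq=2443 B_ack=163
After event 6: A_seq=251 A_ack=2443 B_seq=2443 B_ack=251

251 2443 2443 251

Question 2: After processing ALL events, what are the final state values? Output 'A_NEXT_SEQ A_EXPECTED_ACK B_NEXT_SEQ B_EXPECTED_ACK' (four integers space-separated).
Answer: 251 2443 2443 251

Derivation:
After event 0: A_seq=100 A_ack=2178 B_seq=2178 B_ack=100
After event 1: A_seq=100 A_ack=2316 B_seq=2316 B_ack=100
After event 2: A_seq=136 A_ack=2316 B_seq=2316 B_ack=100
After event 3: A_seq=163 A_ack=2316 B_seq=2316 B_ack=100
After event 4: A_seq=163 A_ack=2316 B_seq=2316 B_ack=163
After event 5: A_seq=163 A_ack=2443 B_seq=2443 B_ack=163
After event 6: A_seq=251 A_ack=2443 B_seq=2443 B_ack=251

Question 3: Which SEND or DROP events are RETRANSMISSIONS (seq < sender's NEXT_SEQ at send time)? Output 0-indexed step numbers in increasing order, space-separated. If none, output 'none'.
Answer: 4

Derivation:
Step 0: SEND seq=2000 -> fresh
Step 1: SEND seq=2178 -> fresh
Step 2: DROP seq=100 -> fresh
Step 3: SEND seq=136 -> fresh
Step 4: SEND seq=100 -> retransmit
Step 5: SEND seq=2316 -> fresh
Step 6: SEND seq=163 -> fresh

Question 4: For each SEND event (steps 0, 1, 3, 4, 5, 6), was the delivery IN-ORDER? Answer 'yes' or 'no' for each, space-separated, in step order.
Step 0: SEND seq=2000 -> in-order
Step 1: SEND seq=2178 -> in-order
Step 3: SEND seq=136 -> out-of-order
Step 4: SEND seq=100 -> in-order
Step 5: SEND seq=2316 -> in-order
Step 6: SEND seq=163 -> in-order

Answer: yes yes no yes yes yes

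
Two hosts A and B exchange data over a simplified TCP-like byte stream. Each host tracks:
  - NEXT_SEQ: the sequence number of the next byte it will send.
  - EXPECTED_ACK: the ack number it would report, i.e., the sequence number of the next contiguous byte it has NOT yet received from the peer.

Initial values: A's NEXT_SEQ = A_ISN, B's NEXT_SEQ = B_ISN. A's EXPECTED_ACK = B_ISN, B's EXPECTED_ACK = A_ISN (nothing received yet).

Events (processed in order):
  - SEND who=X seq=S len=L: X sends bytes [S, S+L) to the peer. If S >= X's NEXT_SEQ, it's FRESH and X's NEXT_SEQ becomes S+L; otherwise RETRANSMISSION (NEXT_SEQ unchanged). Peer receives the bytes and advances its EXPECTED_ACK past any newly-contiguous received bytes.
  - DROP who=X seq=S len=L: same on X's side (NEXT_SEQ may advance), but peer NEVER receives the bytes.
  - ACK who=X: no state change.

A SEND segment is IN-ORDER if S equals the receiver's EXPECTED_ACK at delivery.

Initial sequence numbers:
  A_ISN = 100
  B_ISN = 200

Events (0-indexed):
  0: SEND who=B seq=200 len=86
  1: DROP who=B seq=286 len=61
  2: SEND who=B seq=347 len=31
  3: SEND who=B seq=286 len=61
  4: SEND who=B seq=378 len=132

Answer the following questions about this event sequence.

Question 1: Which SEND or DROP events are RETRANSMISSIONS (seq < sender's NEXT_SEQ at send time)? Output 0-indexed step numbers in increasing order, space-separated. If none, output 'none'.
Answer: 3

Derivation:
Step 0: SEND seq=200 -> fresh
Step 1: DROP seq=286 -> fresh
Step 2: SEND seq=347 -> fresh
Step 3: SEND seq=286 -> retransmit
Step 4: SEND seq=378 -> fresh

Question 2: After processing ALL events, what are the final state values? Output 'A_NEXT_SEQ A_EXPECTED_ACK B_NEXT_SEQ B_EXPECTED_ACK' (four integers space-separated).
After event 0: A_seq=100 A_ack=286 B_seq=286 B_ack=100
After event 1: A_seq=100 A_ack=286 B_seq=347 B_ack=100
After event 2: A_seq=100 A_ack=286 B_seq=378 B_ack=100
After event 3: A_seq=100 A_ack=378 B_seq=378 B_ack=100
After event 4: A_seq=100 A_ack=510 B_seq=510 B_ack=100

Answer: 100 510 510 100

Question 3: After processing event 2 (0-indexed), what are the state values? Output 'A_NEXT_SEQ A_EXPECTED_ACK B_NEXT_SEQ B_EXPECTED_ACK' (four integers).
After event 0: A_seq=100 A_ack=286 B_seq=286 B_ack=100
After event 1: A_seq=100 A_ack=286 B_seq=347 B_ack=100
After event 2: A_seq=100 A_ack=286 B_seq=378 B_ack=100

100 286 378 100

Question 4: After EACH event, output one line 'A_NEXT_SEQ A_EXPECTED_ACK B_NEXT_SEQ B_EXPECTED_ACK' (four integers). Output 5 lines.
100 286 286 100
100 286 347 100
100 286 378 100
100 378 378 100
100 510 510 100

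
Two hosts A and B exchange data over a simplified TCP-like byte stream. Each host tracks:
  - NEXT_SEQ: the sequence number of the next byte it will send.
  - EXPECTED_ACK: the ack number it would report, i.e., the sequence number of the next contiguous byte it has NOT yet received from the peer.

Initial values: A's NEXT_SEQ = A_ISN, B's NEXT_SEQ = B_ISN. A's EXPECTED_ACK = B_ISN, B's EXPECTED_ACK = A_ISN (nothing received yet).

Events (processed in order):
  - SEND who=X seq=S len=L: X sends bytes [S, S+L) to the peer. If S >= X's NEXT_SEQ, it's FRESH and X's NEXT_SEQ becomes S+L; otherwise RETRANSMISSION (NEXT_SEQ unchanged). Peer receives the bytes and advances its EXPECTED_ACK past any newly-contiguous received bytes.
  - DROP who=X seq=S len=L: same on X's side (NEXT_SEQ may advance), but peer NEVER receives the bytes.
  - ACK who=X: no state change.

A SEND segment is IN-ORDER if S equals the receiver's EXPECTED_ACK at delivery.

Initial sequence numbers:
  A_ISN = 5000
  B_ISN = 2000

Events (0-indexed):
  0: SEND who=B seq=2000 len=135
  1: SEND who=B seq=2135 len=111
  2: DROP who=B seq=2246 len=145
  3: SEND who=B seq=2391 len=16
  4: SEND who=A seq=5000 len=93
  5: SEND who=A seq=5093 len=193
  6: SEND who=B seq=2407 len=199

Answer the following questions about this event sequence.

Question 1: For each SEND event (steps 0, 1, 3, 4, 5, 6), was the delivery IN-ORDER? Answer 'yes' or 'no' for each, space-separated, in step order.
Answer: yes yes no yes yes no

Derivation:
Step 0: SEND seq=2000 -> in-order
Step 1: SEND seq=2135 -> in-order
Step 3: SEND seq=2391 -> out-of-order
Step 4: SEND seq=5000 -> in-order
Step 5: SEND seq=5093 -> in-order
Step 6: SEND seq=2407 -> out-of-order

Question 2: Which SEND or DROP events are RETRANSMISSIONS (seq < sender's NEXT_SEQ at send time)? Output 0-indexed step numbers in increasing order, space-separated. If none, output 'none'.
Answer: none

Derivation:
Step 0: SEND seq=2000 -> fresh
Step 1: SEND seq=2135 -> fresh
Step 2: DROP seq=2246 -> fresh
Step 3: SEND seq=2391 -> fresh
Step 4: SEND seq=5000 -> fresh
Step 5: SEND seq=5093 -> fresh
Step 6: SEND seq=2407 -> fresh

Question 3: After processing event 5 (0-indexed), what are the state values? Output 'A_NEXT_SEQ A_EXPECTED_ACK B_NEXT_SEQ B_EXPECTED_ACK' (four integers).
After event 0: A_seq=5000 A_ack=2135 B_seq=2135 B_ack=5000
After event 1: A_seq=5000 A_ack=2246 B_seq=2246 B_ack=5000
After event 2: A_seq=5000 A_ack=2246 B_seq=2391 B_ack=5000
After event 3: A_seq=5000 A_ack=2246 B_seq=2407 B_ack=5000
After event 4: A_seq=5093 A_ack=2246 B_seq=2407 B_ack=5093
After event 5: A_seq=5286 A_ack=2246 B_seq=2407 B_ack=5286

5286 2246 2407 5286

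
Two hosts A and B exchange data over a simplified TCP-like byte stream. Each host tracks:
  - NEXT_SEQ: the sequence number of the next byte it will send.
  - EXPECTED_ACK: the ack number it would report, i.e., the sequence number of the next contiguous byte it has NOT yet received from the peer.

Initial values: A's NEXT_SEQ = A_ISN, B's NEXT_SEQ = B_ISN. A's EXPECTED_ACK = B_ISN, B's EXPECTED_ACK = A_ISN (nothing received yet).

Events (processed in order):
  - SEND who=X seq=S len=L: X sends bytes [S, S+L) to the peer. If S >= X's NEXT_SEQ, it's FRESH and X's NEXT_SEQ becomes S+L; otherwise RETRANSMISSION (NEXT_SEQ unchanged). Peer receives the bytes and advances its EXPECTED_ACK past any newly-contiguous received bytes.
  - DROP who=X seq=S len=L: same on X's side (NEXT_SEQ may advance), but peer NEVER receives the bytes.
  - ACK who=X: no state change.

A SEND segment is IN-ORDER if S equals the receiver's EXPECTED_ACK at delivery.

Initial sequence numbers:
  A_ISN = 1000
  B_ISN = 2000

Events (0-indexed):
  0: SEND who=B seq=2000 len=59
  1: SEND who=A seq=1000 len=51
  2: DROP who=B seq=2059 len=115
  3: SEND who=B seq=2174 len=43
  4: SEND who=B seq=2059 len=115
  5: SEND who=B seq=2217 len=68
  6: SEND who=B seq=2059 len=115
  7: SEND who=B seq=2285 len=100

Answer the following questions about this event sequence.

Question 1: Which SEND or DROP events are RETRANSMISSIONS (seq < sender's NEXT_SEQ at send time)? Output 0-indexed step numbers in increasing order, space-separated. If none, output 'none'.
Answer: 4 6

Derivation:
Step 0: SEND seq=2000 -> fresh
Step 1: SEND seq=1000 -> fresh
Step 2: DROP seq=2059 -> fresh
Step 3: SEND seq=2174 -> fresh
Step 4: SEND seq=2059 -> retransmit
Step 5: SEND seq=2217 -> fresh
Step 6: SEND seq=2059 -> retransmit
Step 7: SEND seq=2285 -> fresh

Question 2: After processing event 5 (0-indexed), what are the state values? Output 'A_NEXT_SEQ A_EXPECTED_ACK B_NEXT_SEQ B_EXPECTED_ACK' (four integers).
After event 0: A_seq=1000 A_ack=2059 B_seq=2059 B_ack=1000
After event 1: A_seq=1051 A_ack=2059 B_seq=2059 B_ack=1051
After event 2: A_seq=1051 A_ack=2059 B_seq=2174 B_ack=1051
After event 3: A_seq=1051 A_ack=2059 B_seq=2217 B_ack=1051
After event 4: A_seq=1051 A_ack=2217 B_seq=2217 B_ack=1051
After event 5: A_seq=1051 A_ack=2285 B_seq=2285 B_ack=1051

1051 2285 2285 1051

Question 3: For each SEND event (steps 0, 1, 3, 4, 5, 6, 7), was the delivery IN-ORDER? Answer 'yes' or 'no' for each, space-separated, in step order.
Step 0: SEND seq=2000 -> in-order
Step 1: SEND seq=1000 -> in-order
Step 3: SEND seq=2174 -> out-of-order
Step 4: SEND seq=2059 -> in-order
Step 5: SEND seq=2217 -> in-order
Step 6: SEND seq=2059 -> out-of-order
Step 7: SEND seq=2285 -> in-order

Answer: yes yes no yes yes no yes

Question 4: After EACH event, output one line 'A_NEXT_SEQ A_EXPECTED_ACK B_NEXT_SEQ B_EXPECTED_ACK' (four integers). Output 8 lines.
1000 2059 2059 1000
1051 2059 2059 1051
1051 2059 2174 1051
1051 2059 2217 1051
1051 2217 2217 1051
1051 2285 2285 1051
1051 2285 2285 1051
1051 2385 2385 1051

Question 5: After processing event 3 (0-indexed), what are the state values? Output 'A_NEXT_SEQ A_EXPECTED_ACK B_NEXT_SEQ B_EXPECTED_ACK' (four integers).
After event 0: A_seq=1000 A_ack=2059 B_seq=2059 B_ack=1000
After event 1: A_seq=1051 A_ack=2059 B_seq=2059 B_ack=1051
After event 2: A_seq=1051 A_ack=2059 B_seq=2174 B_ack=1051
After event 3: A_seq=1051 A_ack=2059 B_seq=2217 B_ack=1051

1051 2059 2217 1051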